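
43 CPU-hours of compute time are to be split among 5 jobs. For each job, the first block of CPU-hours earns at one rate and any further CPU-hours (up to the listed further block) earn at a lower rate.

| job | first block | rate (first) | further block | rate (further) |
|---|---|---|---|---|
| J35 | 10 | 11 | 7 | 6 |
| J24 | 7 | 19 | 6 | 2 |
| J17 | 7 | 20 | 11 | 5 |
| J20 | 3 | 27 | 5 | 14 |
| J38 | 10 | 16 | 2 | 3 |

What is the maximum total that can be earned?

Order all 10 blocks by rate: J20/T1 27 > J17/T1 20 > J24/T1 19 > J38/T1 16 > J20/T2 14 > J35/T1 11 > J35/T2 6 > J17/T2 5 > J38/T2 3 > J24/T2 2.
J20/T1 (27): +3 ; 40 left.
J17 T1 at 20: fill all 7 ; 33 left.
J24 T1 at 19: fill all 7 ; 26 left.
J38 T1 at 16: fill all 10 ; 16 left.
J20/T2 (14): +5 ; 11 left.
J35/T1 (11): +10 ; 1 left.
J35 T2 at 6: only 1 left, fill 1.
Total = 27×3 + 20×7 + 19×7 + 16×10 + 14×5 + 11×10 + 6×1 = 700.

700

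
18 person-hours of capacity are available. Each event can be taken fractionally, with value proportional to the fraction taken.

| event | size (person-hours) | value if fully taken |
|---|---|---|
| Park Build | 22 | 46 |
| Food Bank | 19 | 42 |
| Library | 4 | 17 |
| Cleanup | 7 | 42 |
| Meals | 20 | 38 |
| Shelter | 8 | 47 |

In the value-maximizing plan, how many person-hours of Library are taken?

3

Rank by value-to-size ratio: Cleanup 42/7≈6, Shelter 47/8≈5.88, Library 17/4≈4.25, Food Bank 42/19≈2.21, Park Build 46/22≈2.09, Meals 38/20≈1.9.
Take all of Cleanup (7 person-hours, value 42) ; 11 person-hours left.
All 8 person-hours of Shelter fit (value 47) ; 3 remain.
3 person-hours left: a 3/4 share of Library gives 17×3/4 = 12.75.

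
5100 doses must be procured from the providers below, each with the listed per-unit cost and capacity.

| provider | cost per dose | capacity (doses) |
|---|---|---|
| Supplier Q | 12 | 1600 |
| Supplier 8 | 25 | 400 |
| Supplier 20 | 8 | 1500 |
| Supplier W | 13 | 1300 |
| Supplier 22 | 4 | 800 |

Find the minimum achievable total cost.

50000

Fill from the cheapest provider first.
Take 800 from Supplier 22 at 4 → need 4300 more.
Supplier 20 (8): use full 1500 → 2800 doses to go.
Supplier Q at 12: take all 1600 doses → 1200 still needed.
Supplier W (13): take the remaining 1200 → done.
Supplier 8: unused.
Cost = 800×4 + 1500×8 + 1600×12 + 1200×13 = 50000.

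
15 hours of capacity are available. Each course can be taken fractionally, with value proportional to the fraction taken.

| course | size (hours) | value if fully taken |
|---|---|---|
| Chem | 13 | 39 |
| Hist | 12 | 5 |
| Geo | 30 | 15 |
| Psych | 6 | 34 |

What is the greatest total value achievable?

Rank by value-to-size ratio: Psych 34/6≈5.67, Chem 39/13≈3, Geo 15/30≈0.5, Hist 5/12≈0.417.
Take all of Psych (6 hours, value 34) → 9 hours left.
Only 9 hours remain; take 9/13 of Chem for value 39×9/13 = 27.
Total value = 61.

61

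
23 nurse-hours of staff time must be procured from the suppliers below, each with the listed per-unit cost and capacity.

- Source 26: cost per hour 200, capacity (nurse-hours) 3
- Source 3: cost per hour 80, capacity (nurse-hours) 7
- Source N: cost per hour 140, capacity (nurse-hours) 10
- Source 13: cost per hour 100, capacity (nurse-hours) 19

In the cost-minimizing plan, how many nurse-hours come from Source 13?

Cheapest first:
Take 7 from Source 3 at 80 — need 16 more.
Take 16 from Source 13 at 100 to finish.
Source N, Source 26: unused.

16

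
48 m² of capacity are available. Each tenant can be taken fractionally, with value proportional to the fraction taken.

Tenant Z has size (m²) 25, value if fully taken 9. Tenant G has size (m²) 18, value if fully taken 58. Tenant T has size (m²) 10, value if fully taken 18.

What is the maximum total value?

Best value per unit of size first: Tenant G 58/18≈3.22, Tenant T 18/10≈1.8, Tenant Z 9/25≈0.36.
Tenant G: take in full, 18 m² for value 58 ; 30 left.
All 10 m² of Tenant T fit (value 18) ; 20 remain.
20 m² left: a 20/25 share of Tenant Z gives 9×20/25 = 7.2.
Total value = 83.2.

83.2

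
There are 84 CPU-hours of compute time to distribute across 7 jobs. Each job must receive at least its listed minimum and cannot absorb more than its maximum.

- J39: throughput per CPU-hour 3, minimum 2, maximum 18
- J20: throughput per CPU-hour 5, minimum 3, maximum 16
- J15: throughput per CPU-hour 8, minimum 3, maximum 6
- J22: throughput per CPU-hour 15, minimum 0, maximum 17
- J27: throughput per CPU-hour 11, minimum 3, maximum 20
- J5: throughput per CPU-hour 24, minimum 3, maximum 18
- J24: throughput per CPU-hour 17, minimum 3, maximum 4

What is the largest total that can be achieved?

Meeting every minimum uses 2+3+3+0+3+3+3 = 17 CPU-hours, leaving 67.
Order the jobs by throughput per CPU-hour: J5 24 > J24 17 > J22 15 > J27 11 > J15 8 > J20 5 > J39 3.
J5 takes 15 more to reach its cap of 18 → 52 left.
J24 takes 1 more to reach its cap of 4 → 51 left.
J22: +17 to 17 (cap) → 34 left.
J27 takes 17 more to reach its cap of 20 → 17 left.
J15: +3 to 6 (cap) → 14 left.
J20 takes 13 more to reach its cap of 16 → 1 left.
J39 has room for 16 more but only 1 remain, so it gets 3.
Total = 3×3 + 5×16 + 8×6 + 15×17 + 11×20 + 24×18 + 17×4 = 1112.

1112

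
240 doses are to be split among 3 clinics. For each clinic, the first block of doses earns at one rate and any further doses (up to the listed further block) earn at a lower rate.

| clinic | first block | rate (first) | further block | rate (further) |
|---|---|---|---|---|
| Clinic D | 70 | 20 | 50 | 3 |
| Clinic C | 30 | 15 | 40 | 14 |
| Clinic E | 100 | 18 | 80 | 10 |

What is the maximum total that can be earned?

Rank every tier by rate: Clinic D/T1 20 > Clinic E/T1 18 > Clinic C/T1 15 > Clinic C/T2 14 > Clinic E/T2 10 > Clinic D/T2 3.
Clinic D T1 at 20: fill all 70 ; 170 left.
Clinic E T1 at 18: fill all 100 ; 70 left.
Fill Clinic C T1 block (30 at 15) ; 40 left.
Fill Clinic C T2 block (40 at 14) ; 0 left.
Total = 20×70 + 18×100 + 15×30 + 14×40 = 4210.

4210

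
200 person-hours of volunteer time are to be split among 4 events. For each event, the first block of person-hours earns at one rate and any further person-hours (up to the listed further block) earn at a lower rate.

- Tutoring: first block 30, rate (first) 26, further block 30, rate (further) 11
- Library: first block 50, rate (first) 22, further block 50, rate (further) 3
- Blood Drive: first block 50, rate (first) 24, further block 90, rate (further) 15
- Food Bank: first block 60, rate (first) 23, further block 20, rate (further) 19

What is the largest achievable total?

Rank every tier by rate: Tutoring/first 26 > Blood Drive/first 24 > Food Bank/first 23 > Library/first 22 > Food Bank/second 19 > Blood Drive/second 15 > Tutoring/second 11 > Library/second 3.
Tutoring/first (26): +30 → 170 left.
Fill Blood Drive first block (50 at 24) → 120 left.
Fill Food Bank first block (60 at 23) → 60 left.
Fill Library first block (50 at 22) → 10 left.
10 remain; put them into Food Bank second at 19.
Total = 26×30 + 24×50 + 23×60 + 22×50 + 19×10 = 4650.

4650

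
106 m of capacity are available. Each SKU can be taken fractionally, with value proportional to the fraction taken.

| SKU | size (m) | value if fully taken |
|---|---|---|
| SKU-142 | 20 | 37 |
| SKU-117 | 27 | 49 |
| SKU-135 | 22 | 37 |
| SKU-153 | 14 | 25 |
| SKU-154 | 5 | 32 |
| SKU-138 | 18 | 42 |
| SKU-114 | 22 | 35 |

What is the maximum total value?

222

Rank by value-to-size ratio: SKU-154 32/5≈6.4, SKU-138 42/18≈2.33, SKU-142 37/20≈1.85, SKU-117 49/27≈1.81, SKU-153 25/14≈1.79, SKU-135 37/22≈1.68, SKU-114 35/22≈1.59.
Take all of SKU-154 (5 m, value 32) — 101 m left.
All 18 m of SKU-138 fit (value 42) — 83 remain.
Take all of SKU-142 (20 m, value 37) — 63 m left.
All 27 m of SKU-117 fit (value 49) — 36 remain.
SKU-153: take in full, 14 m for value 25 — 22 left.
SKU-135: take in full, 22 m for value 37 — 0 left.
Total value = 222.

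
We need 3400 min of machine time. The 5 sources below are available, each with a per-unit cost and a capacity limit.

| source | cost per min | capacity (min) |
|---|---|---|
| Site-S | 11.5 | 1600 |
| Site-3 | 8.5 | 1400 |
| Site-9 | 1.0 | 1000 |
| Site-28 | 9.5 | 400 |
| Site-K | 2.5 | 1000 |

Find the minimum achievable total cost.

15400

Use sources in increasing cost order.
Take 1000 from Site-9 at 1.0 → need 2400 more.
Take 1000 from Site-K at 2.5 → need 1400 more.
Take 1400 from Site-3 at 8.5 → need 0 more.
Site-28, Site-S: unused.
Cost = 1000×1.0 + 1000×2.5 + 1400×8.5 = 15400.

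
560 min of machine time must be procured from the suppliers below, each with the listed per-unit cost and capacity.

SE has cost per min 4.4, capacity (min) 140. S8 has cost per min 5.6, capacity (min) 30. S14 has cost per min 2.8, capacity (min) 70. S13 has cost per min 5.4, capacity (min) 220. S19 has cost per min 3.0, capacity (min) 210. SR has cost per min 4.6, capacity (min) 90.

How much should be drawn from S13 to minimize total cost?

50

Use suppliers in increasing cost order.
S14 (2.8): use full 70 — 490 min to go.
S19 (3.0): use full 210 — 280 min to go.
Take 140 from SE at 4.4 — need 140 more.
SR at 4.6: take all 90 min — 50 still needed.
S13 at 5.4: take 50 of its 220 — requirement met.
S8: unused.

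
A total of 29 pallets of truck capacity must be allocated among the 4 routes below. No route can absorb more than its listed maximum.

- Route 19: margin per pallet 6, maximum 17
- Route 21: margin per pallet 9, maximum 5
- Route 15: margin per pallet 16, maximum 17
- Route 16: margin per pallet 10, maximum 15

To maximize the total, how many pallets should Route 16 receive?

Rank by margin per pallet: Route 15 16 > Route 16 10 > Route 21 9 > Route 19 6.
Route 15 takes 17 to reach its cap of 17 — 12 left.
Only 12 left; Route 16 takes them to reach 12.

12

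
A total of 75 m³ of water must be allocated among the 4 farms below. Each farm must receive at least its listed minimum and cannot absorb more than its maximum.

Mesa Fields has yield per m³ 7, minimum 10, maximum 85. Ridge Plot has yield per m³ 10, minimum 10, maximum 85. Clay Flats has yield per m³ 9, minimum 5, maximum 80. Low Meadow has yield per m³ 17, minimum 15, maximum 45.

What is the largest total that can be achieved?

Meeting every minimum uses 10+10+5+15 = 40 m³, leaving 35.
Rank by yield per m³: Low Meadow 17 > Ridge Plot 10 > Clay Flats 9 > Mesa Fields 7.
Low Meadow takes 30 more to reach its cap of 45 → 5 left.
Ridge Plot has room for 75 more but only 5 remain, so it gets 15.
Total = 7×10 + 10×15 + 9×5 + 17×45 = 1030.

1030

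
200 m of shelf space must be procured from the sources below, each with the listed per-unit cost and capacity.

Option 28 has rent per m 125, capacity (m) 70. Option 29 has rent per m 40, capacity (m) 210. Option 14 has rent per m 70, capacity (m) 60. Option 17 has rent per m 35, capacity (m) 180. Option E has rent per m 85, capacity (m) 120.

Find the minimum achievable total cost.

Fill from the cheapest source first.
Take 180 from Option 17 at 35 → need 20 more.
Take 20 from Option 29 at 40 to finish.
Option 14, Option E, Option 28: unused.
Cost = 180×35 + 20×40 = 7100.

7100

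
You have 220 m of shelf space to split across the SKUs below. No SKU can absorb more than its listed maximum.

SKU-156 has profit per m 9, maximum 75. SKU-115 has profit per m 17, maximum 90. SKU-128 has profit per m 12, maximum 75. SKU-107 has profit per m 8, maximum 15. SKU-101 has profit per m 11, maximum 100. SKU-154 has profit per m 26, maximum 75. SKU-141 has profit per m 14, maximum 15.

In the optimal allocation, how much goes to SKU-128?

Rank by profit per m: SKU-154 26 > SKU-115 17 > SKU-141 14 > SKU-128 12 > SKU-101 11 > SKU-156 9 > SKU-107 8.
Give SKU-154 75 to hit its cap of 75 → 145 left.
Give SKU-115 90 to hit its cap of 90 → 55 left.
Give SKU-141 15 to hit its cap of 15 → 40 left.
SKU-128 has room for 75 but only 40 remain, so it gets 40.

40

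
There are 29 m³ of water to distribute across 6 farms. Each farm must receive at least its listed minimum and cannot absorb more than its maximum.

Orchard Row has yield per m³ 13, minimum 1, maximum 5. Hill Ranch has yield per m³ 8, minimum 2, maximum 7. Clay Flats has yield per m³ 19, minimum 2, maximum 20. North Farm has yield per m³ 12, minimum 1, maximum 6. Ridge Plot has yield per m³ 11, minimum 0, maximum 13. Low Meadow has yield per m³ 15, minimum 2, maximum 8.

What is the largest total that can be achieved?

Meeting every minimum uses 1+2+2+1+0+2 = 8 m³, leaving 21.
Rank by yield per m³: Clay Flats 19 > Low Meadow 15 > Orchard Row 13 > North Farm 12 > Ridge Plot 11 > Hill Ranch 8.
Clay Flats: +18 to 20 (cap) → 3 left.
Low Meadow has room for 6 more but only 3 remain, so it gets 5.
Total = 13×1 + 8×2 + 19×20 + 12×1 + 15×5 = 496.

496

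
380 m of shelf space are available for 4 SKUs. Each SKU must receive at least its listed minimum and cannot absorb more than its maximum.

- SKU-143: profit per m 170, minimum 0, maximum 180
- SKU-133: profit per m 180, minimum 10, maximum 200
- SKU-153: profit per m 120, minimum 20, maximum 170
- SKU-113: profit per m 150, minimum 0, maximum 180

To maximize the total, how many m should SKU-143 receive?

Meeting every minimum uses 0+10+20+0 = 30 m, leaving 350.
Highest profit per m first: SKU-133 180 > SKU-143 170 > SKU-113 150 > SKU-153 120.
Give SKU-133 190 more to hit its cap of 200 — 160 left.
SKU-143 has room for 180 more but only 160 remain, so it gets 160.

160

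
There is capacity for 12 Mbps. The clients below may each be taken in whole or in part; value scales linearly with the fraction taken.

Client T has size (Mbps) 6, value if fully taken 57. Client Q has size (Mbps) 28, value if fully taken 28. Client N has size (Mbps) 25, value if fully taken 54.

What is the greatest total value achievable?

Rank by value-to-size ratio: Client T 57/6≈9.5, Client N 54/25≈2.16, Client Q 28/28≈1.
Client T: take in full, 6 Mbps for value 57 ; 6 left.
Only 6 Mbps remain; take 6/25 of Client N for value 54×6/25 = 12.96.
Total value = 69.96.

69.96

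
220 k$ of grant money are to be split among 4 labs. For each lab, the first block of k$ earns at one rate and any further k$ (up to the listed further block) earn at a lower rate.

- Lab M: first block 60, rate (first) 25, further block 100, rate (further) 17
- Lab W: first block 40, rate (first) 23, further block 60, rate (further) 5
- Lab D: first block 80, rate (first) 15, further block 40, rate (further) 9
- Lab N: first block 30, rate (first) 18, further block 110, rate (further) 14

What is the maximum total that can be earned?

Order all 8 blocks by rate: Lab M/first 25 > Lab W/first 23 > Lab N/first 18 > Lab M/second 17 > Lab D/first 15 > Lab N/second 14 > Lab D/second 9 > Lab W/second 5.
Fill Lab M first block (60 at 25) ; 160 left.
Fill Lab W first block (40 at 23) ; 120 left.
Fill Lab N first block (30 at 18) ; 90 left.
Lab M second at 17: only 90 left, fill 90.
Total = 25×60 + 23×40 + 18×30 + 17×90 = 4490.

4490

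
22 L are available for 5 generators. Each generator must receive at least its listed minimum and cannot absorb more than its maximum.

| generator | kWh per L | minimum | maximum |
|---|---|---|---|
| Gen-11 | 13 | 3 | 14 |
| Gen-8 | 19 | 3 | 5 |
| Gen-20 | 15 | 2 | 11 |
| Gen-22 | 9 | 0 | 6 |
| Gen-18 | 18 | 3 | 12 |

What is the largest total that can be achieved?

380

Meeting every minimum uses 3+3+2+0+3 = 11 L, leaving 11.
Rank by kWh per L: Gen-8 19 > Gen-18 18 > Gen-20 15 > Gen-11 13 > Gen-22 9.
Give Gen-8 2 more to hit its cap of 5 — 9 left.
Gen-18: +9 to 12 (cap) — 0 left.
Total = 13×3 + 19×5 + 15×2 + 18×12 = 380.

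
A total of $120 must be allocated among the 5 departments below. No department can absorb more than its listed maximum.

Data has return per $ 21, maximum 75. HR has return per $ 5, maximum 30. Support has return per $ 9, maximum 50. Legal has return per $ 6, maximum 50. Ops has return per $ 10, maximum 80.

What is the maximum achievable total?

2025

Highest return per $ first: Data 21 > Ops 10 > Support 9 > Legal 6 > HR 5.
Data takes 75 to reach its cap of 75 ; 45 left.
Ops has room for 80 but only 45 remain, so it gets 45.
Total = 21×75 + 10×45 = 2025.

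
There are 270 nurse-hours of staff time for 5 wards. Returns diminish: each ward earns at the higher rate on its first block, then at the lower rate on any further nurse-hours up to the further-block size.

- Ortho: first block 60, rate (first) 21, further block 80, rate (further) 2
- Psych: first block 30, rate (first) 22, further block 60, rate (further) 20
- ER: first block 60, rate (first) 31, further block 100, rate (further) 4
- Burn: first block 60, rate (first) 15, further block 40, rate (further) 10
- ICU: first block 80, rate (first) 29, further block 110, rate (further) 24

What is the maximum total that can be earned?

7260

Order all 10 blocks by rate: ER/tier1 31 > ICU/tier1 29 > ICU/tier2 24 > Psych/tier1 22 > Ortho/tier1 21 > Psych/tier2 20 > Burn/tier1 15 > Burn/tier2 10 > ER/tier2 4 > Ortho/tier2 2.
Fill ER tier1 block (60 at 31) → 210 left.
Fill ICU tier1 block (80 at 29) → 130 left.
ICU/tier2 (24): +110 → 20 left.
20 remain; put them into Psych tier1 at 22.
Total = 31×60 + 29×80 + 24×110 + 22×20 = 7260.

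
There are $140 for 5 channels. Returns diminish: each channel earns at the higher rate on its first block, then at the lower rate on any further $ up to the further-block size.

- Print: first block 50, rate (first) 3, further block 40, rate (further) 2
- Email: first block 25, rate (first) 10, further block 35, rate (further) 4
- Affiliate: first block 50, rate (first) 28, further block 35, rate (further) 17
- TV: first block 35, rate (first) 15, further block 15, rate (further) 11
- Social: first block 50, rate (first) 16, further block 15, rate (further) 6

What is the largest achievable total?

Treat each block as its own option and order by rate: Affiliate/tier1 28 > Affiliate/tier2 17 > Social/tier1 16 > TV/tier1 15 > TV/tier2 11 > Email/tier1 10 > Social/tier2 6 > Email/tier2 4 > Print/tier1 3 > Print/tier2 2.
Fill Affiliate tier1 block (50 at 28) → 90 left.
Fill Affiliate tier2 block (35 at 17) → 55 left.
Fill Social tier1 block (50 at 16) → 5 left.
5 remain; put them into TV tier1 at 15.
Total = 28×50 + 17×35 + 16×50 + 15×5 = 2870.

2870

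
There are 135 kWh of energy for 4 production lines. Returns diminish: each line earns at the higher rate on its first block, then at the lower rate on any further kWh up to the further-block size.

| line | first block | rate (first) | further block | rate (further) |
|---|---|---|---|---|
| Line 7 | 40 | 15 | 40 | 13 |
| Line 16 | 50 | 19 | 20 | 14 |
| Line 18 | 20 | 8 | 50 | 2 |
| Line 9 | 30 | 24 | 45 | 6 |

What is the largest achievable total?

Order all 8 blocks by rate: Line 9/tier1 24 > Line 16/tier1 19 > Line 7/tier1 15 > Line 16/tier2 14 > Line 7/tier2 13 > Line 18/tier1 8 > Line 9/tier2 6 > Line 18/tier2 2.
Line 9 tier1 at 24: fill all 30 → 105 left.
Fill Line 16 tier1 block (50 at 19) → 55 left.
Line 7/tier1 (15): +40 → 15 left.
Line 16/tier2: +15 of 20 at 14; pool empty.
Total = 24×30 + 19×50 + 15×40 + 14×15 = 2480.

2480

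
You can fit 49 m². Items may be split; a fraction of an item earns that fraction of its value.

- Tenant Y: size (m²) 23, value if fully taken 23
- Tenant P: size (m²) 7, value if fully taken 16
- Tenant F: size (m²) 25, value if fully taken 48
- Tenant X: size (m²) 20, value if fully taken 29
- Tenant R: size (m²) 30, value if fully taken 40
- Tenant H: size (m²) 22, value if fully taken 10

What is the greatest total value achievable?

88.65

Sort by value density: Tenant P 16/7≈2.29, Tenant F 48/25≈1.92, Tenant X 29/20≈1.45, Tenant R 40/30≈1.33, Tenant Y 23/23≈1, Tenant H 10/22≈0.455.
All 7 m² of Tenant P fit (value 16) — 42 remain.
Take all of Tenant F (25 m², value 48) — 17 m² left.
17 m² left: a 17/20 share of Tenant X gives 29×17/20 = 24.65.
Total value = 88.65.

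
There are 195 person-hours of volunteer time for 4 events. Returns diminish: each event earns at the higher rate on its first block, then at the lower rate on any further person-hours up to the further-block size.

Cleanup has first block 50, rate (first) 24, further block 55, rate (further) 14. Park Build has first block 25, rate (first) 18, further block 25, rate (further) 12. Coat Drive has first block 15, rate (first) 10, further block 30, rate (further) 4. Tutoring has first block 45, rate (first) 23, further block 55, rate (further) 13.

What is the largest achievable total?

3715

Order all 8 blocks by rate: Cleanup/T1 24 > Tutoring/T1 23 > Park Build/T1 18 > Cleanup/T2 14 > Tutoring/T2 13 > Park Build/T2 12 > Coat Drive/T1 10 > Coat Drive/T2 4.
Fill Cleanup T1 block (50 at 24) → 145 left.
Fill Tutoring T1 block (45 at 23) → 100 left.
Park Build T1 at 18: fill all 25 → 75 left.
Cleanup/T2 (14): +55 → 20 left.
20 remain; put them into Tutoring T2 at 13.
Total = 24×50 + 23×45 + 18×25 + 14×55 + 13×20 = 3715.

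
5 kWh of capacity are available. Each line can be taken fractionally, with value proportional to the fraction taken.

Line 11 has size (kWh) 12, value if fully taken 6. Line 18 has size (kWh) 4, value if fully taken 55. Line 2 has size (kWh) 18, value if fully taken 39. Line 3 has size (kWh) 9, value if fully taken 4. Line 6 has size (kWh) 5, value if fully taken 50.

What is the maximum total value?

Rank by value-to-size ratio: Line 18 55/4≈13.8, Line 6 50/5≈10, Line 2 39/18≈2.17, Line 11 6/12≈0.5, Line 3 4/9≈0.444.
Line 18: take in full, 4 kWh for value 55 ; 1 left.
1 kWh left: a 1/5 share of Line 6 gives 50×1/5 = 10.
Total value = 65.

65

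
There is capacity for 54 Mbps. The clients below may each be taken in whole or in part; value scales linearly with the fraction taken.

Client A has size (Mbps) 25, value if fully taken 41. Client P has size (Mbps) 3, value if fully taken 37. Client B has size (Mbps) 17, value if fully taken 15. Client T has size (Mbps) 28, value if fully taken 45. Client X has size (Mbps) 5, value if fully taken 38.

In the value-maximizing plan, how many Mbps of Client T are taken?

21

Rank by value-to-size ratio: Client P 37/3≈12.3, Client X 38/5≈7.6, Client A 41/25≈1.64, Client T 45/28≈1.61, Client B 15/17≈0.882.
Client P: take in full, 3 Mbps for value 37 → 51 left.
Take all of Client X (5 Mbps, value 38) → 46 Mbps left.
Client A: take in full, 25 Mbps for value 41 → 21 left.
Fill the last 21 Mbps with part of Client T: 21/28 of it earns 33.75.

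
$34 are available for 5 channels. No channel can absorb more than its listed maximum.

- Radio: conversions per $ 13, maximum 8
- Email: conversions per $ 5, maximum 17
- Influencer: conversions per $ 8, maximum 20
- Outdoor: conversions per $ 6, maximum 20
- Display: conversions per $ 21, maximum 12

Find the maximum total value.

Rank by conversions per $: Display 21 > Radio 13 > Influencer 8 > Outdoor 6 > Email 5.
Give Display 12 to hit its cap of 12 — 22 left.
Radio takes 8 to reach its cap of 8 — 14 left.
Influencer: +14 (room for 20) → 14. Pool exhausted.
Total = 13×8 + 8×14 + 21×12 = 468.

468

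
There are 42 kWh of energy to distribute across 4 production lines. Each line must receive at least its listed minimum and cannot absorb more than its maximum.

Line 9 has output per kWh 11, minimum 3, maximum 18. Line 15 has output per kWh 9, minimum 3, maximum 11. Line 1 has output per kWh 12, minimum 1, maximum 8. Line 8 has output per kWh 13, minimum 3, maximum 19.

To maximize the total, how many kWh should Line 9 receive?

Meeting every minimum uses 3+3+1+3 = 10 kWh, leaving 32.
Order the production lines by output per kWh: Line 8 13 > Line 1 12 > Line 9 11 > Line 15 9.
Give Line 8 16 more to hit its cap of 19 ; 16 left.
Line 1 takes 7 more to reach its cap of 8 ; 9 left.
Only 9 left; Line 9 takes them to reach 12.

12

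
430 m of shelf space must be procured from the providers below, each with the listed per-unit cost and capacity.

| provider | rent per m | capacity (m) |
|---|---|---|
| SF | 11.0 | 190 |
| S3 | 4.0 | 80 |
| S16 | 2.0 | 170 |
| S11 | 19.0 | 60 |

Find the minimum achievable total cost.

2640

Use providers in increasing cost order.
S16 (2.0): use full 170 — 260 m to go.
S3 (4.0): use full 80 — 180 m to go.
Take 180 from SF at 11.0 to finish.
S11: unused.
Cost = 170×2.0 + 80×4.0 + 180×11.0 = 2640.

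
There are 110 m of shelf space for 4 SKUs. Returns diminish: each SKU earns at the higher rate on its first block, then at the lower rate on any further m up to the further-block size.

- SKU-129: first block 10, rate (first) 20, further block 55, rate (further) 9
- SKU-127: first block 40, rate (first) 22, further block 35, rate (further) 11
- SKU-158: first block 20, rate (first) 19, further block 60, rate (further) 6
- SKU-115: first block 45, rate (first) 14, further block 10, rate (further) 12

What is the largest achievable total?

Order all 8 blocks by rate: SKU-127/first 22 > SKU-129/first 20 > SKU-158/first 19 > SKU-115/first 14 > SKU-115/second 12 > SKU-127/second 11 > SKU-129/second 9 > SKU-158/second 6.
SKU-127 first at 22: fill all 40 — 70 left.
Fill SKU-129 first block (10 at 20) — 60 left.
Fill SKU-158 first block (20 at 19) — 40 left.
SKU-115/first: +40 of 45 at 14; pool empty.
Total = 22×40 + 20×10 + 19×20 + 14×40 = 2020.

2020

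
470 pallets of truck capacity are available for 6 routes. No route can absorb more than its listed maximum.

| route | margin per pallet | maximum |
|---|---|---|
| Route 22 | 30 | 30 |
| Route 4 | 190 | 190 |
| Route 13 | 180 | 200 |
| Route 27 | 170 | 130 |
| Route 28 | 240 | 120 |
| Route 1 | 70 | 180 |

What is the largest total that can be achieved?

Highest margin per pallet first: Route 28 240 > Route 4 190 > Route 13 180 > Route 27 170 > Route 1 70 > Route 22 30.
Route 28: +120 to 120 (cap) ; 350 left.
Route 4 takes 190 to reach its cap of 190 ; 160 left.
Only 160 left; Route 13 takes them to reach 160.
Total = 190×190 + 180×160 + 240×120 = 93700.

93700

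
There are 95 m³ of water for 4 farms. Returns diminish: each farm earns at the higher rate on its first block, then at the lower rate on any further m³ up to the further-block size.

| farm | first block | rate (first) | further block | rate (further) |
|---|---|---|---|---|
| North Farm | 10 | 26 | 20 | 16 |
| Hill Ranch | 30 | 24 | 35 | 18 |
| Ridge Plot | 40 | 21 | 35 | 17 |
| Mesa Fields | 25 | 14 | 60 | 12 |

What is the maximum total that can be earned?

2090

Rank every tier by rate: North Farm/tier1 26 > Hill Ranch/tier1 24 > Ridge Plot/tier1 21 > Hill Ranch/tier2 18 > Ridge Plot/tier2 17 > North Farm/tier2 16 > Mesa Fields/tier1 14 > Mesa Fields/tier2 12.
North Farm/tier1 (26): +10 ; 85 left.
Fill Hill Ranch tier1 block (30 at 24) ; 55 left.
Fill Ridge Plot tier1 block (40 at 21) ; 15 left.
15 remain; put them into Hill Ranch tier2 at 18.
Total = 26×10 + 24×30 + 21×40 + 18×15 = 2090.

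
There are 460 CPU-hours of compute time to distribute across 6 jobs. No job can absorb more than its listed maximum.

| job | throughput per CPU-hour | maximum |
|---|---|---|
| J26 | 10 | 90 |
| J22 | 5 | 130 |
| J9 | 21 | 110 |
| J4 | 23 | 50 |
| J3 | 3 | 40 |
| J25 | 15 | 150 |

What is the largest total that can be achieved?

6910

Rank by throughput per CPU-hour: J4 23 > J9 21 > J25 15 > J26 10 > J22 5 > J3 3.
J4 takes 50 to reach its cap of 50 ; 410 left.
J9 takes 110 to reach its cap of 110 ; 300 left.
J25: +150 to 150 (cap) ; 150 left.
J26: +90 to 90 (cap) ; 60 left.
J22 has room for 130 but only 60 remain, so it gets 60.
Total = 10×90 + 5×60 + 21×110 + 23×50 + 15×150 = 6910.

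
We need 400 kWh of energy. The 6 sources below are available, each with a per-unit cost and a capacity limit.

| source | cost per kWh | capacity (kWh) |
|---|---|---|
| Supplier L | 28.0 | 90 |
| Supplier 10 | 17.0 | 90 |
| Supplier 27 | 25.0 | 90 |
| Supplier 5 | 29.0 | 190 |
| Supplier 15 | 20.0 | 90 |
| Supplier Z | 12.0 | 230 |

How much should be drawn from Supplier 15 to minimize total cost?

Use sources in increasing cost order.
Take 230 from Supplier Z at 12.0 → need 170 more.
Supplier 10 at 17.0: take all 90 kWh → 80 still needed.
Supplier 15 at 20.0: take 80 of its 90 → requirement met.
Supplier 27, Supplier L, Supplier 5: unused.

80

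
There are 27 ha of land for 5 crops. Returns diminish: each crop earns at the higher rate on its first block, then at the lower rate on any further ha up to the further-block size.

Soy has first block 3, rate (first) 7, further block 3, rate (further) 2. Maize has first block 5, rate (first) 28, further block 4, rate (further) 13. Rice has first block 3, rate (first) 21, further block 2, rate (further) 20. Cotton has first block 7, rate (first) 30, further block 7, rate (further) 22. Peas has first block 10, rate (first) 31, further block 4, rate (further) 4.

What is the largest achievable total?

Treat each block as its own option and order by rate: Peas/T1 31 > Cotton/T1 30 > Maize/T1 28 > Cotton/T2 22 > Rice/T1 21 > Rice/T2 20 > Maize/T2 13 > Soy/T1 7 > Peas/T2 4 > Soy/T2 2.
Fill Peas T1 block (10 at 31) → 17 left.
Fill Cotton T1 block (7 at 30) → 10 left.
Fill Maize T1 block (5 at 28) → 5 left.
5 remain; put them into Cotton T2 at 22.
Total = 31×10 + 30×7 + 28×5 + 22×5 = 770.

770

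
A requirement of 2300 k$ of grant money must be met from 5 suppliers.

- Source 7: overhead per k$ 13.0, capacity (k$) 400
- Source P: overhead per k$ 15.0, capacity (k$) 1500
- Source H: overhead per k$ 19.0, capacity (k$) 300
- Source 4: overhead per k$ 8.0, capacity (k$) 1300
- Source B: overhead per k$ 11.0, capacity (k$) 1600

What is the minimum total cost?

21400

Fill from the cheapest supplier first.
Source 4 at 8.0: take all 1300 k$ ; 1000 still needed.
Source B at 11.0: take 1000 of its 1600 ; requirement met.
Source 7, Source P, Source H: unused.
Cost = 1300×8.0 + 1000×11.0 = 21400.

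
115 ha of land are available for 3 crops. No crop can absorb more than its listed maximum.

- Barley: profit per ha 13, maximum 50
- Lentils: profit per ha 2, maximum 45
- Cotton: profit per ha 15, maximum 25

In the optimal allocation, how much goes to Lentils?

40

Order the crops by profit per ha: Cotton 15 > Barley 13 > Lentils 2.
Cotton: +25 to 25 (cap) → 90 left.
Barley: +50 to 50 (cap) → 40 left.
Lentils has room for 45 but only 40 remain, so it gets 40.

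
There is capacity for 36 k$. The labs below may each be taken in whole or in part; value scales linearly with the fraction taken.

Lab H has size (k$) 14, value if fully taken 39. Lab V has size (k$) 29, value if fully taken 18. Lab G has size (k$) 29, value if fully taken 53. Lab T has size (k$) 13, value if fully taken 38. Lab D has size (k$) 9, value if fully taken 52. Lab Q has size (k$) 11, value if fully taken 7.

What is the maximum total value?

Rank by value-to-size ratio: Lab D 52/9≈5.78, Lab T 38/13≈2.92, Lab H 39/14≈2.79, Lab G 53/29≈1.83, Lab Q 7/11≈0.636, Lab V 18/29≈0.621.
Take all of Lab D (9 k$, value 52) → 27 k$ left.
Take all of Lab T (13 k$, value 38) → 14 k$ left.
Take all of Lab H (14 k$, value 39) → 0 k$ left.
Total value = 129.

129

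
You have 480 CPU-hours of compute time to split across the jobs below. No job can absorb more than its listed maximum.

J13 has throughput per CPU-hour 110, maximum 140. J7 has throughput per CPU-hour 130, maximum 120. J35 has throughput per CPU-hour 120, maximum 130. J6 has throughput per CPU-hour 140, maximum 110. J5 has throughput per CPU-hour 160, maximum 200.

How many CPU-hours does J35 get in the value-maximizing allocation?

50

Highest throughput per CPU-hour first: J5 160 > J6 140 > J7 130 > J35 120 > J13 110.
J5 takes 200 to reach its cap of 200 ; 280 left.
Give J6 110 to hit its cap of 110 ; 170 left.
J7: +120 to 120 (cap) ; 50 left.
Only 50 left; J35 takes them to reach 50.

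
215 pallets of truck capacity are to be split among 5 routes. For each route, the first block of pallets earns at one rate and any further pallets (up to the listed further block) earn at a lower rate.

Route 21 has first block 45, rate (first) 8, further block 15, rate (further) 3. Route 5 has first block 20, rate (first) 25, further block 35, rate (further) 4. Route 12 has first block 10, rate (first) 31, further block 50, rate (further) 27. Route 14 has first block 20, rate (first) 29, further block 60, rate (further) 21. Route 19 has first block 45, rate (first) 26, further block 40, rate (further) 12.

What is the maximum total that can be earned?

Order all 10 blocks by rate: Route 12/T1 31 > Route 14/T1 29 > Route 12/T2 27 > Route 19/T1 26 > Route 5/T1 25 > Route 14/T2 21 > Route 19/T2 12 > Route 21/T1 8 > Route 5/T2 4 > Route 21/T2 3.
Route 12/T1 (31): +10 ; 205 left.
Route 14/T1 (29): +20 ; 185 left.
Route 12 T2 at 27: fill all 50 ; 135 left.
Fill Route 19 T1 block (45 at 26) ; 90 left.
Route 5 T1 at 25: fill all 20 ; 70 left.
Fill Route 14 T2 block (60 at 21) ; 10 left.
Route 19/T2: +10 of 40 at 12; pool empty.
Total = 31×10 + 29×20 + 27×50 + 26×45 + 25×20 + 21×60 + 12×10 = 5290.

5290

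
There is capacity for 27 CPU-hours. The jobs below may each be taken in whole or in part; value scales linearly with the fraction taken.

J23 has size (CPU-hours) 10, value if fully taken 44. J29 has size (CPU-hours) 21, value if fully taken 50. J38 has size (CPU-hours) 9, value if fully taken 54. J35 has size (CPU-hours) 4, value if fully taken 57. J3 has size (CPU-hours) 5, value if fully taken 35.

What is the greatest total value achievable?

185.6

Rank by value-to-size ratio: J35 57/4≈14.2, J3 35/5≈7, J38 54/9≈6, J23 44/10≈4.4, J29 50/21≈2.38.
J35: take in full, 4 CPU-hours for value 57 → 23 left.
Take all of J3 (5 CPU-hours, value 35) → 18 CPU-hours left.
Take all of J38 (9 CPU-hours, value 54) → 9 CPU-hours left.
9 CPU-hours left: a 9/10 share of J23 gives 44×9/10 = 39.6.
Total value = 185.6.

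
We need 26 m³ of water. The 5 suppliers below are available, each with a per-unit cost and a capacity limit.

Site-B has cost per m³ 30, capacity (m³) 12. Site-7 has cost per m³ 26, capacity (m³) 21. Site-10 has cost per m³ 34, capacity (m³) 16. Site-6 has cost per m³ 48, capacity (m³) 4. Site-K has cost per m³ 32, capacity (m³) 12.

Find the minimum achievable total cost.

696

Use suppliers in increasing cost order.
Site-7 at 26: take all 21 m³ ; 5 still needed.
Site-B (30): take the remaining 5 ; done.
Site-K, Site-10, Site-6: unused.
Cost = 21×26 + 5×30 = 696.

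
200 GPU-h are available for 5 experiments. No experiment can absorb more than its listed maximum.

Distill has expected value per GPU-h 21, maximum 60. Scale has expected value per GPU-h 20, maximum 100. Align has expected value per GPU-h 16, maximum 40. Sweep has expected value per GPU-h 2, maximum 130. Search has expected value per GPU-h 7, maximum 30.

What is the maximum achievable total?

Order the experiments by expected value per GPU-h: Distill 21 > Scale 20 > Align 16 > Search 7 > Sweep 2.
Give Distill 60 to hit its cap of 60 → 140 left.
Scale takes 100 to reach its cap of 100 → 40 left.
Align takes 40 to reach its cap of 40 → 0 left.
Total = 21×60 + 20×100 + 16×40 = 3900.

3900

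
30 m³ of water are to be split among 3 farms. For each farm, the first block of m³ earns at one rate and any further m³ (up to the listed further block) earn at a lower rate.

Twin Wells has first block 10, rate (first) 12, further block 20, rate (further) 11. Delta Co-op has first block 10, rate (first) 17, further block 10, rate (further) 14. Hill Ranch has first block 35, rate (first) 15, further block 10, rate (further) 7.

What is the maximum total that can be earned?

470

Rank every tier by rate: Delta Co-op/first 17 > Hill Ranch/first 15 > Delta Co-op/second 14 > Twin Wells/first 12 > Twin Wells/second 11 > Hill Ranch/second 7.
Delta Co-op first at 17: fill all 10 — 20 left.
20 remain; put them into Hill Ranch first at 15.
Total = 17×10 + 15×20 = 470.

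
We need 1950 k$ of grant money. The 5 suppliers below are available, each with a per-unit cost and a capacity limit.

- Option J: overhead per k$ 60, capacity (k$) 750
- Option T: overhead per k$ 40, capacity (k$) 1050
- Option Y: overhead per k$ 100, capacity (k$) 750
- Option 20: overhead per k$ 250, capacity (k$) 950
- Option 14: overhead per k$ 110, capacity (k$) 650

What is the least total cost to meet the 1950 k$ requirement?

102000

Use suppliers in increasing cost order.
Option T at 40: take all 1050 k$ → 900 still needed.
Take 750 from Option J at 60 → need 150 more.
Take 150 from Option Y at 100 to finish.
Option 14, Option 20: unused.
Cost = 1050×40 + 750×60 + 150×100 = 102000.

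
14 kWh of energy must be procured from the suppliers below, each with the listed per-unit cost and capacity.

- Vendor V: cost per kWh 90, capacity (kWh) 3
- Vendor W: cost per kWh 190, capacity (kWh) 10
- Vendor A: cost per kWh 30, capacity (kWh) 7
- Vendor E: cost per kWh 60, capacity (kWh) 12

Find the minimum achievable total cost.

Fill from the cheapest supplier first.
Vendor A at 30: take all 7 kWh → 7 still needed.
Vendor E (60): take the remaining 7 → done.
Vendor V, Vendor W: unused.
Cost = 7×30 + 7×60 = 630.

630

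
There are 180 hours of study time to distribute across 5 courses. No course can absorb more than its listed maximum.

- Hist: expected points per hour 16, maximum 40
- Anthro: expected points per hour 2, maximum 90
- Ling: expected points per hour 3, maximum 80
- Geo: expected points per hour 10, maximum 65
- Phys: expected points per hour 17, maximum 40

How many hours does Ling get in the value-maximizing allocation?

Order the courses by expected points per hour: Phys 17 > Hist 16 > Geo 10 > Ling 3 > Anthro 2.
Give Phys 40 to hit its cap of 40 → 140 left.
Hist: +40 to 40 (cap) → 100 left.
Geo takes 65 to reach its cap of 65 → 35 left.
Ling: +35 (room for 80) → 35. Pool exhausted.

35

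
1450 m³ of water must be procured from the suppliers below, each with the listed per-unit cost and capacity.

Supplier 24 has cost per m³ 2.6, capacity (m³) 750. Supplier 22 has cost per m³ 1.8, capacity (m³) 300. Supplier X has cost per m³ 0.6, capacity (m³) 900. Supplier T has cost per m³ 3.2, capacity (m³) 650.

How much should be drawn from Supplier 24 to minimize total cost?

250

Fill from the cheapest supplier first.
Take 900 from Supplier X at 0.6 — need 550 more.
Supplier 22 at 1.8: take all 300 m³ — 250 still needed.
Supplier 24 at 2.6: take 250 of its 750 — requirement met.
Supplier T: unused.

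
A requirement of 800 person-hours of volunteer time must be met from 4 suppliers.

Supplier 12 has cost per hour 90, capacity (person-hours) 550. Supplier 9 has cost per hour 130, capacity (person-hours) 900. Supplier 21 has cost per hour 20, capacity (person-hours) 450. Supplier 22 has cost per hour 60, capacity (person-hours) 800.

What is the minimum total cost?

30000

Cheapest first:
Supplier 21 (20): use full 450 → 350 person-hours to go.
Take 350 from Supplier 22 at 60 to finish.
Supplier 12, Supplier 9: unused.
Cost = 450×20 + 350×60 = 30000.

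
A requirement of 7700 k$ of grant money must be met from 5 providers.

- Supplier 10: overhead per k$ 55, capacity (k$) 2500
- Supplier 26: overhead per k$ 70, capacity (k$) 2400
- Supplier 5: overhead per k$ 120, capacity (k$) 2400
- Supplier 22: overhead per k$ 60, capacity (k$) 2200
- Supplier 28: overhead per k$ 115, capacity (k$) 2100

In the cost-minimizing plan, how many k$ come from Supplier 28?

600

Cheapest first:
Take 2500 from Supplier 10 at 55 ; need 5200 more.
Supplier 22 (60): use full 2200 ; 3000 k$ to go.
Supplier 26 (70): use full 2400 ; 600 k$ to go.
Supplier 28 at 115: take 600 of its 2100 ; requirement met.
Supplier 5: unused.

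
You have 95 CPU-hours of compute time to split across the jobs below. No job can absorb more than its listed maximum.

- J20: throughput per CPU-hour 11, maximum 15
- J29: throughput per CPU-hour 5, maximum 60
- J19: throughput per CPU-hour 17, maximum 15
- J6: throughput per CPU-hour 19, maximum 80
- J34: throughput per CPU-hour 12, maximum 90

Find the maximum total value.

Order the jobs by throughput per CPU-hour: J6 19 > J19 17 > J34 12 > J20 11 > J29 5.
J6: +80 to 80 (cap) → 15 left.
J19: +15 to 15 (cap) → 0 left.
Total = 17×15 + 19×80 = 1775.

1775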